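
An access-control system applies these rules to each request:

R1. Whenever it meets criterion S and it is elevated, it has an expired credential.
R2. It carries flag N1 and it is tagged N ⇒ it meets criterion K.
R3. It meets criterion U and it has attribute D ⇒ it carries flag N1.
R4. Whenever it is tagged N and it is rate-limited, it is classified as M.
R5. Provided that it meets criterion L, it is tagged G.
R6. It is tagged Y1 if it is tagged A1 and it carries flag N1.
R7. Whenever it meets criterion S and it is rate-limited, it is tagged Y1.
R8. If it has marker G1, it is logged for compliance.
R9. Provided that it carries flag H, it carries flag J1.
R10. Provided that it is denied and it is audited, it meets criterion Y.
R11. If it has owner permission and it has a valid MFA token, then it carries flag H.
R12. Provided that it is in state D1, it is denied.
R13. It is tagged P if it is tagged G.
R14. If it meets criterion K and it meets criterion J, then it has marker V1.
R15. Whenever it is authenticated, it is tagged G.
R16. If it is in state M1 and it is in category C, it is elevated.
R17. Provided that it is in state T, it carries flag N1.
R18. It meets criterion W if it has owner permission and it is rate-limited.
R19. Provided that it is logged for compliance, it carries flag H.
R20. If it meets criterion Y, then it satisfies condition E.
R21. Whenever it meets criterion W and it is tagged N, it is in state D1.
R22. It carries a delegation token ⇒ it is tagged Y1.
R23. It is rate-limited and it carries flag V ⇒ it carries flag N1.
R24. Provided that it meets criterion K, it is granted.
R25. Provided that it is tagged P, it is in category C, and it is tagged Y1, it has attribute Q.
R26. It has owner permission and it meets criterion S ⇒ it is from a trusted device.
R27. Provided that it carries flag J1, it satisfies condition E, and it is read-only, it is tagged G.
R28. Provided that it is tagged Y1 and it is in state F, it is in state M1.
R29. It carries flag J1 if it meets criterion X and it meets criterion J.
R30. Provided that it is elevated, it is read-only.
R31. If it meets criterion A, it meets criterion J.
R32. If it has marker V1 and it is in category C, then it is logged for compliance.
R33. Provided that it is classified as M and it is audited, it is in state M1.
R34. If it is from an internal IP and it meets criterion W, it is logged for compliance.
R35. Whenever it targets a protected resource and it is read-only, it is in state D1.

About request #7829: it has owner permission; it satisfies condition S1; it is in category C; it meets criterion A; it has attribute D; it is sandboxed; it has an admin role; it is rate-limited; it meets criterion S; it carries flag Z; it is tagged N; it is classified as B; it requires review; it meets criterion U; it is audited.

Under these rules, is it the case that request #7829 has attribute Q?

By R3 (it meets criterion U, it has attribute D): it carries flag N1.
By R4 (it is tagged N, it is rate-limited): it is classified as M.
By R7 (it meets criterion S, it is rate-limited): it is tagged Y1.
By R18 (it has owner permission, it is rate-limited): it meets criterion W.
By R21 (it meets criterion W, it is tagged N): it is in state D1.
By R31 (it meets criterion A): it meets criterion J.
By R33 (it is classified as M, it is audited): it is in state M1.
By R2 (it carries flag N1, it is tagged N): it meets criterion K.
By R12 (it is in state D1): it is denied.
By R14 (it meets criterion K, it meets criterion J): it has marker V1.
By R16 (it is in state M1, it is in category C): it is elevated.
By R30 (it is elevated): it is read-only.
By R32 (it has marker V1, it is in category C): it is logged for compliance.
By R10 (it is denied, it is audited): it meets criterion Y.
By R19 (it is logged for compliance): it carries flag H.
By R20 (it meets criterion Y): it satisfies condition E.
By R9 (it carries flag H): it carries flag J1.
By R27 (it carries flag J1, it satisfies condition E, it is read-only): it is tagged G.
By R13 (it is tagged G): it is tagged P.
By R25 (it is tagged P, it is in category C, it is tagged Y1): it has attribute Q.

Yes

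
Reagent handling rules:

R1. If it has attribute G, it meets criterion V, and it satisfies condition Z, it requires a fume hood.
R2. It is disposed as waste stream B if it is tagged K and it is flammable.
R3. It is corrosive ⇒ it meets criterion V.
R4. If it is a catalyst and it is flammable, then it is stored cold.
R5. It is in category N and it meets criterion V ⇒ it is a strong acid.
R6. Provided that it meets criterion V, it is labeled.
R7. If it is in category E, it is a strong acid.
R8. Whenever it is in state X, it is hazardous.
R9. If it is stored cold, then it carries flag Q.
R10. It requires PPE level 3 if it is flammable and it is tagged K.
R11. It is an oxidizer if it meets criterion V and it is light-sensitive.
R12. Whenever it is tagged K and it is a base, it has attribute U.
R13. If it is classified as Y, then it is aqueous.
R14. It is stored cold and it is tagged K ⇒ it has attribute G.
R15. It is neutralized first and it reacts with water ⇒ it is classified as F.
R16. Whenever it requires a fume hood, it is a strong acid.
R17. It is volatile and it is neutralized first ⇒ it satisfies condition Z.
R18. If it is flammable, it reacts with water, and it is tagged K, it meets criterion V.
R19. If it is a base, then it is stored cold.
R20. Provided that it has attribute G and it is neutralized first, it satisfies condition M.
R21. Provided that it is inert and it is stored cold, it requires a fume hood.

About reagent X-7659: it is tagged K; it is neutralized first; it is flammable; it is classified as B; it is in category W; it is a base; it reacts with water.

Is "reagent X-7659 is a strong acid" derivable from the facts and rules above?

Forward chaining from the given facts derives: is disposed as waste stream B, requires PPE level 3, has attribute U, is classified as F, meets criterion V, is stored cold, is labeled, carries flag Q, has attribute G, satisfies condition M.
Rules concluding "it is a strong acid": R5 needs "it is in category N"; R7 needs "it is in category E"; R16 needs "it requires a fume hood" — none of these are established.

No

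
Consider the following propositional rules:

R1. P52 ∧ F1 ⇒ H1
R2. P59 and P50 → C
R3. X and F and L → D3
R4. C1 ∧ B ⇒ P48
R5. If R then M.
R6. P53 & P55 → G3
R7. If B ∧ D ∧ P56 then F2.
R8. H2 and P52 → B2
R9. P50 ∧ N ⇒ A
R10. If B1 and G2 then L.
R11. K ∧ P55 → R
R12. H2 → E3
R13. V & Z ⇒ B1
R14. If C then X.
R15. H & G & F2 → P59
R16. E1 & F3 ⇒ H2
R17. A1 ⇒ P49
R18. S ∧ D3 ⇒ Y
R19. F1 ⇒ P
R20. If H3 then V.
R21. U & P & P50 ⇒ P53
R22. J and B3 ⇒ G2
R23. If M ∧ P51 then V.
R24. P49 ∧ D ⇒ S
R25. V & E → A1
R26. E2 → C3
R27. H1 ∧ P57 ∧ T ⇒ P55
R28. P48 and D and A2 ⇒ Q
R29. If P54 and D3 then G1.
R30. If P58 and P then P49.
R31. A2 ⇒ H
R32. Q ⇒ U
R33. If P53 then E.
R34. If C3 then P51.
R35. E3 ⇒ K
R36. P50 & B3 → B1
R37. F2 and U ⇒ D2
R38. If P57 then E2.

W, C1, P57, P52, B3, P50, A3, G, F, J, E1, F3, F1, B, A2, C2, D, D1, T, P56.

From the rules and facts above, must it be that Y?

Yes

H1  (by R1: P52, F1)
P48  (by R4: C1, B)
F2  (by R7: B, D, P56)
H2  (by R16: E1, F3)
P  (by R19: F1)
G2  (by R22: J, B3)
P55  (by R27: H1, P57, T)
Q  (by R28: P48, D, A2)
H  (by R31: A2)
U  (by R32: Q)
B1  (by R36: P50, B3)
E2  (by R38: P57)
L  (by R10: B1, G2)
E3  (by R12: H2)
P59  (by R15: H, G, F2)
P53  (by R21: U, P, P50)
C3  (by R26: E2)
E  (by R33: P53)
P51  (by R34: C3)
K  (by R35: E3)
C  (by R2: P59, P50)
R  (by R11: K, P55)
X  (by R14: C)
D3  (by R3: X, F, L)
M  (by R5: R)
V  (by R23: M, P51)
A1  (by R25: V, E)
P49  (by R17: A1)
S  (by R24: P49, D)
Y  (by R18: S, D3)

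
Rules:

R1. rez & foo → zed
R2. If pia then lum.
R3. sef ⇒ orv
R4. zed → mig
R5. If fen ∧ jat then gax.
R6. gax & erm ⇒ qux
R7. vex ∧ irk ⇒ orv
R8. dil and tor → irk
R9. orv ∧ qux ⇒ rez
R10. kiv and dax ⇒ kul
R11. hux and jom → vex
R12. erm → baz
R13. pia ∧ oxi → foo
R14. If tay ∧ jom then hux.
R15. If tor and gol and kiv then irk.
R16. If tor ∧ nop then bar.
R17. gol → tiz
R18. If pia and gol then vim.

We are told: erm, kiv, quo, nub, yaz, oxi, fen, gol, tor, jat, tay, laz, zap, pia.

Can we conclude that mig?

No

Forward chaining from the given facts derives: lum, gax, qux, baz, foo, irk, tiz, vim.
The only rule concluding mig is R4, which needs zed; that is never established.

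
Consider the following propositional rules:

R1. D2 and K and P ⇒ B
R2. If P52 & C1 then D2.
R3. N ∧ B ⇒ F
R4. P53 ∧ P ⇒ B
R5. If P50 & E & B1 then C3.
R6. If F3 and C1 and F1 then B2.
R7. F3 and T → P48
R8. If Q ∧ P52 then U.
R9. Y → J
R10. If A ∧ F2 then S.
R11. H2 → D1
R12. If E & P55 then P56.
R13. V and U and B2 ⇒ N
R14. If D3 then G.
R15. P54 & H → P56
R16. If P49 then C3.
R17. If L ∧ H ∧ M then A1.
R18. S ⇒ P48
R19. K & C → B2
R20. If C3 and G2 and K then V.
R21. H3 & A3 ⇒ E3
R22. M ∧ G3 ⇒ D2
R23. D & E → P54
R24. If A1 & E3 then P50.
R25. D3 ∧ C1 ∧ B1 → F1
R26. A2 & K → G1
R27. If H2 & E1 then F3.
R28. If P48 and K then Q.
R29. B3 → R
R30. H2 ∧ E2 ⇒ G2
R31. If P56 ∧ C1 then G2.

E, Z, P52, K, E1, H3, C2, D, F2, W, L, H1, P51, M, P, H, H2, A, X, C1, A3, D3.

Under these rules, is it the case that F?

Forward chaining from the given facts derives: D2, S, D1, G, A1, P48, E3, P54, P50, F3, Q, B, U, P56, G2.
The only rule concluding F is R3, which needs N; that is never established.

No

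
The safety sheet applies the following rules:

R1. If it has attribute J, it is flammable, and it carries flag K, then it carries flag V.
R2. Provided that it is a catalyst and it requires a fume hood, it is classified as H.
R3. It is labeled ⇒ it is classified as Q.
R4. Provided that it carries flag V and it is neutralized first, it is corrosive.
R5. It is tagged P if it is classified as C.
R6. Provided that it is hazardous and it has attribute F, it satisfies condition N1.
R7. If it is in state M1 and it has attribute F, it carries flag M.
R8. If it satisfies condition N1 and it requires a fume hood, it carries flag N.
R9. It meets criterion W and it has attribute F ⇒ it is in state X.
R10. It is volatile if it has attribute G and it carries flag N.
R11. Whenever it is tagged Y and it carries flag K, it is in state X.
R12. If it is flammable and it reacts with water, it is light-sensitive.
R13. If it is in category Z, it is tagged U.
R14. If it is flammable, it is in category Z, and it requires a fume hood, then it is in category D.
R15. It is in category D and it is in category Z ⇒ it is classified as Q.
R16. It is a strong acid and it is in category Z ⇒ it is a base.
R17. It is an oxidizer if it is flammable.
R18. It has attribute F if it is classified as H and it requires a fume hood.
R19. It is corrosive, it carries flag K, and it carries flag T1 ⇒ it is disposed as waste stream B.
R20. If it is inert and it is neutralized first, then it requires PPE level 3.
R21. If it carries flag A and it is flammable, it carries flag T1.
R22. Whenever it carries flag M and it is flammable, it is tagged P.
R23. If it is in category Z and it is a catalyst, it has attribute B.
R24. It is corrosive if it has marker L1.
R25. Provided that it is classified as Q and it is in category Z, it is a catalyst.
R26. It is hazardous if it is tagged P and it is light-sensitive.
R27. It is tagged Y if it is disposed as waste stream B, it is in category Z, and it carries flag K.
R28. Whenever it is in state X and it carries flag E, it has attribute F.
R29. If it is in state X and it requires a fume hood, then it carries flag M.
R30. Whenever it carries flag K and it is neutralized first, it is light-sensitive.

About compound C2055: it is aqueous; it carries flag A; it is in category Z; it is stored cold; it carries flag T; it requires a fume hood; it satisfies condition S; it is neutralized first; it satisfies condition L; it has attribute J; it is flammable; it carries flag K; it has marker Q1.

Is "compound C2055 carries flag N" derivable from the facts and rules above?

By R1 (it has attribute J, it is flammable, it carries flag K): it carries flag V.
By R4 (it carries flag V, it is neutralized first): it is corrosive.
By R14 (it is flammable, it is in category Z, it requires a fume hood): it is in category D.
By R15 (it is in category D, it is in category Z): it is classified as Q.
By R21 (it carries flag A, it is flammable): it carries flag T1.
By R25 (it is classified as Q, it is in category Z): it is a catalyst.
By R30 (it carries flag K, it is neutralized first): it is light-sensitive.
By R2 (it is a catalyst, it requires a fume hood): it is classified as H.
By R18 (it is classified as H, it requires a fume hood): it has attribute F.
By R19 (it is corrosive, it carries flag K, it carries flag T1): it is disposed as waste stream B.
By R27 (it is disposed as waste stream B, it is in category Z, it carries flag K): it is tagged Y.
By R11 (it is tagged Y, it carries flag K): it is in state X.
By R29 (it is in state X, it requires a fume hood): it carries flag M.
By R22 (it carries flag M, it is flammable): it is tagged P.
By R26 (it is tagged P, it is light-sensitive): it is hazardous.
By R6 (it is hazardous, it has attribute F): it satisfies condition N1.
By R8 (it satisfies condition N1, it requires a fume hood): it carries flag N.

Yes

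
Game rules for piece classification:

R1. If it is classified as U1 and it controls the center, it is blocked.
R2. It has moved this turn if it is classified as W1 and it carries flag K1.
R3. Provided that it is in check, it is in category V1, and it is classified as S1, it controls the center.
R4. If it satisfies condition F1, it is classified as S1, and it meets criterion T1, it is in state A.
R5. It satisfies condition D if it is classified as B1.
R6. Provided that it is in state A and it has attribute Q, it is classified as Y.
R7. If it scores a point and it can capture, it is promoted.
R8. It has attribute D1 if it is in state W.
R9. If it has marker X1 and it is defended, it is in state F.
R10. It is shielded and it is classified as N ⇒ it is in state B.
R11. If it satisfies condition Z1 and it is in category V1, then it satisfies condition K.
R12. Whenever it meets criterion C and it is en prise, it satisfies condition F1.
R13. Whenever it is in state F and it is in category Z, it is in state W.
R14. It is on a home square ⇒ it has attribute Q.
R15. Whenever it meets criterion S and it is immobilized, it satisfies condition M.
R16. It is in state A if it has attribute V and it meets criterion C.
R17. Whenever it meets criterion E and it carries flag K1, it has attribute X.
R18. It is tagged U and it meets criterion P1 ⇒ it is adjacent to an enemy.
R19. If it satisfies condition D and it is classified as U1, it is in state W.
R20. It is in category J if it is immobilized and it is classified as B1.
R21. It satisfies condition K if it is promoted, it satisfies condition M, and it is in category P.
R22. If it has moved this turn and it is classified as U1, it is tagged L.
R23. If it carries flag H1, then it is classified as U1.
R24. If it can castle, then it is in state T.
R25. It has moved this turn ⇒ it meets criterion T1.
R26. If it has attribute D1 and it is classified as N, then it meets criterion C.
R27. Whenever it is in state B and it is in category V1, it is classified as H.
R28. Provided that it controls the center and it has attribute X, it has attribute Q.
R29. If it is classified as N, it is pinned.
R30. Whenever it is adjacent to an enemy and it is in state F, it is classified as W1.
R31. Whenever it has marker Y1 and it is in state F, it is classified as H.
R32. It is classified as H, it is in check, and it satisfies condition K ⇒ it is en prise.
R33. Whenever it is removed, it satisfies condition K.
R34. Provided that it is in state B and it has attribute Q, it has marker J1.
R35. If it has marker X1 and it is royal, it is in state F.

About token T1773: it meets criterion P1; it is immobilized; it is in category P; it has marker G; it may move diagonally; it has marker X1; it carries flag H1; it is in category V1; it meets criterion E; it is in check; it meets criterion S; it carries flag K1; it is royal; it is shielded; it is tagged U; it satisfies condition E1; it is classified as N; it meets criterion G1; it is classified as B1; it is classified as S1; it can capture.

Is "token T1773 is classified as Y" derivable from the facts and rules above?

No

Forward chaining from the given facts derives: controls the center, satisfies condition D, is in state B, satisfies condition M, has attribute X, is adjacent to an enemy, is in category J, is classified as U1, is classified as H, has attribute Q, is pinned, has marker J1, is in state F, is blocked, is in state W, is classified as W1, has moved this turn, has attribute D1, is tagged L, meets criterion T1, meets criterion C.
The only rule concluding "it is classified as Y" is R6, which needs "it is in state A"; that is never established.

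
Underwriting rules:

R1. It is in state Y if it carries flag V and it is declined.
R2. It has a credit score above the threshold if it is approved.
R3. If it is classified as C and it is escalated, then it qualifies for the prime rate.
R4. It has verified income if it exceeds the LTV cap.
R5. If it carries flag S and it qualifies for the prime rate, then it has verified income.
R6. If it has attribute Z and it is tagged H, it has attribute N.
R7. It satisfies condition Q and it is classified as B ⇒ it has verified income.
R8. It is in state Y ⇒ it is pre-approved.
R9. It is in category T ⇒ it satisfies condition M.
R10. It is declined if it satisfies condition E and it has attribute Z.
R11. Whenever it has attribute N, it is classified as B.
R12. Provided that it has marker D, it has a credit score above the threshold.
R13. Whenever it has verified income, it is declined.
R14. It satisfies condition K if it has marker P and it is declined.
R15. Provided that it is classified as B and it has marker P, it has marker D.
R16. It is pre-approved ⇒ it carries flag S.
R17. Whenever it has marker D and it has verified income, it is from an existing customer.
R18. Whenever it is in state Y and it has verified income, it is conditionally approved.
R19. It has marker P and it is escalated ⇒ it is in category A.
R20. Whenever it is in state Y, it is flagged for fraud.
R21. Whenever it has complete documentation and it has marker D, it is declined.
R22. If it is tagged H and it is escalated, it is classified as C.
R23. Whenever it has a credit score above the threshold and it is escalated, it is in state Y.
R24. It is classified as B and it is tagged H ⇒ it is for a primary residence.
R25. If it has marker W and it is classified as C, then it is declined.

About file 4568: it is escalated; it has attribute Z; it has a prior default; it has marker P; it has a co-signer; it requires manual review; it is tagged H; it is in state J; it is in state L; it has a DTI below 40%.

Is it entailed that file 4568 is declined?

By R6 (it has attribute Z, it is tagged H): it has attribute N.
By R11 (it has attribute N): it is classified as B.
By R15 (it is classified as B, it has marker P): it has marker D.
By R22 (it is tagged H, it is escalated): it is classified as C.
By R3 (it is classified as C, it is escalated): it qualifies for the prime rate.
By R12 (it has marker D): it has a credit score above the threshold.
By R23 (it has a credit score above the threshold, it is escalated): it is in state Y.
By R8 (it is in state Y): it is pre-approved.
By R16 (it is pre-approved): it carries flag S.
By R5 (it carries flag S, it qualifies for the prime rate): it has verified income.
By R13 (it has verified income): it is declined.

Yes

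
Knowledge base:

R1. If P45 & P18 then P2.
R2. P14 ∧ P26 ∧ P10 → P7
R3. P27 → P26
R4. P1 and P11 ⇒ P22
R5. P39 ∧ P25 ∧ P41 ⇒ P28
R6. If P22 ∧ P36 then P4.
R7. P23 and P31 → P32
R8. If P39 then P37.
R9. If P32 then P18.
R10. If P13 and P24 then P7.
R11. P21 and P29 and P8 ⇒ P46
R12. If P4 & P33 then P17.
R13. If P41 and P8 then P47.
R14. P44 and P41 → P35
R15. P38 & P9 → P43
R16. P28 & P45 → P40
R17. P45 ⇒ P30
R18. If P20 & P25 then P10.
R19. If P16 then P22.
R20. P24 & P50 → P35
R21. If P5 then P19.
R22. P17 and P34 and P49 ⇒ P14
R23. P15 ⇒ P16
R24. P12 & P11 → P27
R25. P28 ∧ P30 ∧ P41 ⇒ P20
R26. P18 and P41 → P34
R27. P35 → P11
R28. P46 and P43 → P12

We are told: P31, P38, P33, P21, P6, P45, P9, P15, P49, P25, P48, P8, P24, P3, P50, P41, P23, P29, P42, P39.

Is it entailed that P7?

Forward chaining from the given facts derives: P28, P32, P37, P18, P46, P47, P43, P40, P30, P35, P16, P20, P34, P11, P12, P2, P10, P22, P27, P26.
Rules concluding P7: R2 needs P14; R10 needs P13 — none of these are established.

No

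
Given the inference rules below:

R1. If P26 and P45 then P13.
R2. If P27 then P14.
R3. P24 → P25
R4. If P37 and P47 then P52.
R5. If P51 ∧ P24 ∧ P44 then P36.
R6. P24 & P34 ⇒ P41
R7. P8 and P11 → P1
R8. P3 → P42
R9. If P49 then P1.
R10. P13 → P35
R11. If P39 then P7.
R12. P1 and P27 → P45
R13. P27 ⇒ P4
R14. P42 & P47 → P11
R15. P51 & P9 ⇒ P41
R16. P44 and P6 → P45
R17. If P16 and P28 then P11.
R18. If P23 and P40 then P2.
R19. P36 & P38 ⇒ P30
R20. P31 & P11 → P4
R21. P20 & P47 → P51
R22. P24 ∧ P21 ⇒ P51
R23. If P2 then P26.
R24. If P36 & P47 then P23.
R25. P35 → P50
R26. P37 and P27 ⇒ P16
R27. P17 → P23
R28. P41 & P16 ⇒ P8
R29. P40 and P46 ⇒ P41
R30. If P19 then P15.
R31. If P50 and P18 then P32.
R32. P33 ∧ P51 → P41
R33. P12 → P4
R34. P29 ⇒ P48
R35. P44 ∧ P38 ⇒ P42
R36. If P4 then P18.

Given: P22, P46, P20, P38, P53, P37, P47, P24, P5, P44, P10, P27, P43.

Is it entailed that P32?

No

Forward chaining from the given facts derives: P14, P25, P52, P4, P51, P16, P42, P18, P36, P11, P30, P23.
The only rule concluding P32 is R31, which needs P50; that is never established.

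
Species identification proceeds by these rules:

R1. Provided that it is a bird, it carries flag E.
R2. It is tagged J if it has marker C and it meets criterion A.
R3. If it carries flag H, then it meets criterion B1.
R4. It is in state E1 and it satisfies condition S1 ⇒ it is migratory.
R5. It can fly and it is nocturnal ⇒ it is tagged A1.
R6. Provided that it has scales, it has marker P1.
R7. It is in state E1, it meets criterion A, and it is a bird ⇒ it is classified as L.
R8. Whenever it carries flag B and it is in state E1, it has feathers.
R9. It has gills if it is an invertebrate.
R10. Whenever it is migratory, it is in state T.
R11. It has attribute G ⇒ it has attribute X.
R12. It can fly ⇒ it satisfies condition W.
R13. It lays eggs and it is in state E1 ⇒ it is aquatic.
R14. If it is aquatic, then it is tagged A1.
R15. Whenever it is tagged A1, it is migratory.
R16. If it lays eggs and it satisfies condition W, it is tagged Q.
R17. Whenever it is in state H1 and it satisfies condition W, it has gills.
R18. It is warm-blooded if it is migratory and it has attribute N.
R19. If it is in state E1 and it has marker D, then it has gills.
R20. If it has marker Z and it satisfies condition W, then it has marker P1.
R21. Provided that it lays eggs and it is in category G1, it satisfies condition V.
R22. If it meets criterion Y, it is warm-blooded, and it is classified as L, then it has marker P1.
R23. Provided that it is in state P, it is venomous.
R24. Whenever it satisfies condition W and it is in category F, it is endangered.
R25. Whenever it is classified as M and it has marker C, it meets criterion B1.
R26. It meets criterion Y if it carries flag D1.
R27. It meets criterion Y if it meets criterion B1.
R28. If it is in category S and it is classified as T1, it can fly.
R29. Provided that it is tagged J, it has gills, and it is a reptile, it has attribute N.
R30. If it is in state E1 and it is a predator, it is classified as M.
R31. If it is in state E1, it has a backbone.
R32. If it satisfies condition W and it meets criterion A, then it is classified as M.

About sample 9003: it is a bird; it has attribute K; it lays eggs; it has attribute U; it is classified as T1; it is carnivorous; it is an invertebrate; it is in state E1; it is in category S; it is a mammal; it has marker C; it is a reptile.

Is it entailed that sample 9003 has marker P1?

No

Forward chaining from the given facts derives: carries flag E, has gills, is aquatic, is tagged A1, is migratory, can fly, has a backbone, is in state T, satisfies condition W, is tagged Q.
Rules concluding "it has marker P1": R6 needs "it has scales"; R20 needs "it has marker Z"; R22 needs "it meets criterion Y" — none of these are established.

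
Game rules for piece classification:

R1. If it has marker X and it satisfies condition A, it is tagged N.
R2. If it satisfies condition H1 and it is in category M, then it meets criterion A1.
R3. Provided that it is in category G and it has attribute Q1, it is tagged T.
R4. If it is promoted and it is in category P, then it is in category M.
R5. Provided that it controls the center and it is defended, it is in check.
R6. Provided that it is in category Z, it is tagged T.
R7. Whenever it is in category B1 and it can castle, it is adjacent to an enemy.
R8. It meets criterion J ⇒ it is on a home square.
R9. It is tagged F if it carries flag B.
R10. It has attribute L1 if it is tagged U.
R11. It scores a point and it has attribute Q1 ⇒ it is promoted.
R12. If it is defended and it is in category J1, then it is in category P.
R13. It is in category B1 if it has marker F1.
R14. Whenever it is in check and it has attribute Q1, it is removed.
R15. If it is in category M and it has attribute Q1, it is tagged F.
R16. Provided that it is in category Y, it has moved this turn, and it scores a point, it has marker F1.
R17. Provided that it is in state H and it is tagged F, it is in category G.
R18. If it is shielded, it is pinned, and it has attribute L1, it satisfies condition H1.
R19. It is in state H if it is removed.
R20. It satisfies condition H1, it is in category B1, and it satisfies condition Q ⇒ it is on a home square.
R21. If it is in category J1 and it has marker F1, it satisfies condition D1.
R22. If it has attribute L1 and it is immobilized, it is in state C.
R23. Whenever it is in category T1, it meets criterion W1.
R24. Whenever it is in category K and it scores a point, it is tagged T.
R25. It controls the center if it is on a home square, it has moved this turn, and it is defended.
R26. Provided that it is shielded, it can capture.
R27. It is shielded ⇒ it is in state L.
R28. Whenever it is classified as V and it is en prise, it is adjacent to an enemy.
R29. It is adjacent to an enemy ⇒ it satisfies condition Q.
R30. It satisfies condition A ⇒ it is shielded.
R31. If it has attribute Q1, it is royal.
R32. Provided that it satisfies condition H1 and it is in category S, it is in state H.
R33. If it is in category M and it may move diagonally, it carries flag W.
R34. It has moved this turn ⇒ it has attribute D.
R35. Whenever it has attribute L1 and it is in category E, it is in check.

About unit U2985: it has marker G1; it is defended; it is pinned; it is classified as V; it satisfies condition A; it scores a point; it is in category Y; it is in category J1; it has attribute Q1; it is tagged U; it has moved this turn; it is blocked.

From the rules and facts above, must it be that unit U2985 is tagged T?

Forward chaining from the given facts derives: has attribute L1, is promoted, is in category P, has marker F1, satisfies condition D1, is shielded, is royal, has attribute D, is in category M, is in category B1, is tagged F, satisfies condition H1, can capture, is in state L, meets criterion A1.
Rules concluding "it is tagged T": R3 needs "it is in category G"; R6 needs "it is in category Z"; R24 needs "it is in category K" — none of these are established.

No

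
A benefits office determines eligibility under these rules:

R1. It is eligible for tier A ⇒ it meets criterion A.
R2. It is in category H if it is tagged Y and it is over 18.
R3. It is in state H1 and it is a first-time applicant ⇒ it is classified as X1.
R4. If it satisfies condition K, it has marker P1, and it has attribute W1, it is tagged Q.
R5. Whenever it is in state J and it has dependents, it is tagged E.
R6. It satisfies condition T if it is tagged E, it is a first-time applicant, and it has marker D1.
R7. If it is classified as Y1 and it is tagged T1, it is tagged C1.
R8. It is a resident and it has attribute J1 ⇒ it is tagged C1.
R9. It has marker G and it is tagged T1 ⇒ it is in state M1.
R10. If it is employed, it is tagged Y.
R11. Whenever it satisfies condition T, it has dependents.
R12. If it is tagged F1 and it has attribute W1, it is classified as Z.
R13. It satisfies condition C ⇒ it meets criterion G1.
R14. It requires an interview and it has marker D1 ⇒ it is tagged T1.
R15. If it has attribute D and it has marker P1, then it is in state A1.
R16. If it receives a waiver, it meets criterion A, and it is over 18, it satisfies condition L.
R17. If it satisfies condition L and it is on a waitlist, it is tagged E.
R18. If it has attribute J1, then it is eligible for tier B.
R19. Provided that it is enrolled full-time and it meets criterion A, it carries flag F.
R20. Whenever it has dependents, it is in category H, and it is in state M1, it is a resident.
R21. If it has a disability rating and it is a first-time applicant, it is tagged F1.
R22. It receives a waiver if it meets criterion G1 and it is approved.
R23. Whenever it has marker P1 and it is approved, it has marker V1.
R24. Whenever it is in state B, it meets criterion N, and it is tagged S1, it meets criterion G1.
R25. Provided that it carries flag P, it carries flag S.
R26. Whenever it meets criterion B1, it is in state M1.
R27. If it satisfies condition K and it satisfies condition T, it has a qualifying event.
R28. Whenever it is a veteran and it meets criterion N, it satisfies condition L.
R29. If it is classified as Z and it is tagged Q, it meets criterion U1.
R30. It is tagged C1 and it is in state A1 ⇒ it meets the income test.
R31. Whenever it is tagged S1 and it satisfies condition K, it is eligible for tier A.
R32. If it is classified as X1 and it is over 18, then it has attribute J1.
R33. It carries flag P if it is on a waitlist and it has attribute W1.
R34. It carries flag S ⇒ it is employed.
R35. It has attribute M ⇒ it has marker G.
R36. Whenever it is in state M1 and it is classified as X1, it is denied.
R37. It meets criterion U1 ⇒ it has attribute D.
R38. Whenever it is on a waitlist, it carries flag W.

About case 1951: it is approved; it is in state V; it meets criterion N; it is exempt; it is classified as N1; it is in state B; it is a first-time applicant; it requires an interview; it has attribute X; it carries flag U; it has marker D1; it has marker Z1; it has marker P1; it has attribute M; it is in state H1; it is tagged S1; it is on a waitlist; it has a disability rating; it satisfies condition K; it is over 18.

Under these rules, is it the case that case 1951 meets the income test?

Forward chaining from the given facts derives: is classified as X1, is tagged T1, is tagged F1, has marker V1, meets criterion G1, is eligible for tier A, has attribute J1, has marker G, carries flag W, meets criterion A, is in state M1, is eligible for tier B, receives a waiver, is denied, satisfies condition L, is tagged E, satisfies condition T, has dependents, has a qualifying event.
The only rule concluding "it meets the income test" is R30, which needs "it is tagged C1"; that is never established.

No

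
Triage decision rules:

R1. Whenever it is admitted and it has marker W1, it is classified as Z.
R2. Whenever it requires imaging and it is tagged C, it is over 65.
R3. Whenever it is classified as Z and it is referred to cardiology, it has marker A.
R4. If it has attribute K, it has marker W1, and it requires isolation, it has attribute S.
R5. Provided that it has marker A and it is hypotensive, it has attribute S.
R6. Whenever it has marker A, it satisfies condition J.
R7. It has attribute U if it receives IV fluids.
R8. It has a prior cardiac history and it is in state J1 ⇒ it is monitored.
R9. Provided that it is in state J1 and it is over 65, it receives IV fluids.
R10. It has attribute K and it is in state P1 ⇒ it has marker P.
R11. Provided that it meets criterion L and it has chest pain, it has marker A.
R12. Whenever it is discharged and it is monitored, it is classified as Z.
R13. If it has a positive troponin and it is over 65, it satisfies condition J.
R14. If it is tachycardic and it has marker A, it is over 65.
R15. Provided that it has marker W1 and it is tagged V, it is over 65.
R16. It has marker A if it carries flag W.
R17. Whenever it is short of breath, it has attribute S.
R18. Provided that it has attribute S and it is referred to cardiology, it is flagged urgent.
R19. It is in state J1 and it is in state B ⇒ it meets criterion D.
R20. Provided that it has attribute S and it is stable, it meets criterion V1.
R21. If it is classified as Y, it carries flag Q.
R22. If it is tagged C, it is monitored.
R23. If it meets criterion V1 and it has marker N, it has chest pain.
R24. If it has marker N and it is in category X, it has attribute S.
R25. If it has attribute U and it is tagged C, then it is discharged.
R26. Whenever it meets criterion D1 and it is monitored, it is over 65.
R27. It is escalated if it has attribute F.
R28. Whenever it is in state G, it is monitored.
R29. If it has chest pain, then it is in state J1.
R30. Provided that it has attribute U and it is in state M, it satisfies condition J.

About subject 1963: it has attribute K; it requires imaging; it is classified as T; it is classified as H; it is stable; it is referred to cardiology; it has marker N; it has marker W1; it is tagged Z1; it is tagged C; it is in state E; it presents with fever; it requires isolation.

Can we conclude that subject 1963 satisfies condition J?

Yes

By R2 (it requires imaging, it is tagged C): it is over 65.
By R4 (it has attribute K, it has marker W1, it requires isolation): it has attribute S.
By R20 (it has attribute S, it is stable): it meets criterion V1.
By R22 (it is tagged C): it is monitored.
By R23 (it meets criterion V1, it has marker N): it has chest pain.
By R29 (it has chest pain): it is in state J1.
By R9 (it is in state J1, it is over 65): it receives IV fluids.
By R7 (it receives IV fluids): it has attribute U.
By R25 (it has attribute U, it is tagged C): it is discharged.
By R12 (it is discharged, it is monitored): it is classified as Z.
By R3 (it is classified as Z, it is referred to cardiology): it has marker A.
By R6 (it has marker A): it satisfies condition J.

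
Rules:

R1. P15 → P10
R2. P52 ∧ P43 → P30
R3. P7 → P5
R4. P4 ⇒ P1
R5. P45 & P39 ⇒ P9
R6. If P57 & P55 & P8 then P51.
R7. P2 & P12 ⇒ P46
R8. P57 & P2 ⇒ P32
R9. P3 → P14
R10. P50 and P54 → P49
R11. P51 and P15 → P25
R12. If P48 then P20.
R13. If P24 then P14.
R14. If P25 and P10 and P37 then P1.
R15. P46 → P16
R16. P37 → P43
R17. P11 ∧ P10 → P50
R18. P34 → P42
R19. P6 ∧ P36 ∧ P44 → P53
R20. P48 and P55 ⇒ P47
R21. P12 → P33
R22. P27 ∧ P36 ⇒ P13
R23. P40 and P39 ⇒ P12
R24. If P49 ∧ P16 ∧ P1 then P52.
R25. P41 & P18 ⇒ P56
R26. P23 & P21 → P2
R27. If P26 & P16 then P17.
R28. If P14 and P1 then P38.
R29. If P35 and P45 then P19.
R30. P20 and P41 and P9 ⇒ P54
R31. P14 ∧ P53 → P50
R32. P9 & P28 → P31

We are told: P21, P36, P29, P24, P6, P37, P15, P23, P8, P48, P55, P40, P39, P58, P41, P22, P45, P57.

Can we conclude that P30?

Forward chaining from the given facts derives: P10, P9, P51, P25, P20, P14, P1, P43, P47, P12, P2, P38, P54, P46, P32, P16, P33.
The only rule concluding P30 is R2, which needs P52; that is never established.

No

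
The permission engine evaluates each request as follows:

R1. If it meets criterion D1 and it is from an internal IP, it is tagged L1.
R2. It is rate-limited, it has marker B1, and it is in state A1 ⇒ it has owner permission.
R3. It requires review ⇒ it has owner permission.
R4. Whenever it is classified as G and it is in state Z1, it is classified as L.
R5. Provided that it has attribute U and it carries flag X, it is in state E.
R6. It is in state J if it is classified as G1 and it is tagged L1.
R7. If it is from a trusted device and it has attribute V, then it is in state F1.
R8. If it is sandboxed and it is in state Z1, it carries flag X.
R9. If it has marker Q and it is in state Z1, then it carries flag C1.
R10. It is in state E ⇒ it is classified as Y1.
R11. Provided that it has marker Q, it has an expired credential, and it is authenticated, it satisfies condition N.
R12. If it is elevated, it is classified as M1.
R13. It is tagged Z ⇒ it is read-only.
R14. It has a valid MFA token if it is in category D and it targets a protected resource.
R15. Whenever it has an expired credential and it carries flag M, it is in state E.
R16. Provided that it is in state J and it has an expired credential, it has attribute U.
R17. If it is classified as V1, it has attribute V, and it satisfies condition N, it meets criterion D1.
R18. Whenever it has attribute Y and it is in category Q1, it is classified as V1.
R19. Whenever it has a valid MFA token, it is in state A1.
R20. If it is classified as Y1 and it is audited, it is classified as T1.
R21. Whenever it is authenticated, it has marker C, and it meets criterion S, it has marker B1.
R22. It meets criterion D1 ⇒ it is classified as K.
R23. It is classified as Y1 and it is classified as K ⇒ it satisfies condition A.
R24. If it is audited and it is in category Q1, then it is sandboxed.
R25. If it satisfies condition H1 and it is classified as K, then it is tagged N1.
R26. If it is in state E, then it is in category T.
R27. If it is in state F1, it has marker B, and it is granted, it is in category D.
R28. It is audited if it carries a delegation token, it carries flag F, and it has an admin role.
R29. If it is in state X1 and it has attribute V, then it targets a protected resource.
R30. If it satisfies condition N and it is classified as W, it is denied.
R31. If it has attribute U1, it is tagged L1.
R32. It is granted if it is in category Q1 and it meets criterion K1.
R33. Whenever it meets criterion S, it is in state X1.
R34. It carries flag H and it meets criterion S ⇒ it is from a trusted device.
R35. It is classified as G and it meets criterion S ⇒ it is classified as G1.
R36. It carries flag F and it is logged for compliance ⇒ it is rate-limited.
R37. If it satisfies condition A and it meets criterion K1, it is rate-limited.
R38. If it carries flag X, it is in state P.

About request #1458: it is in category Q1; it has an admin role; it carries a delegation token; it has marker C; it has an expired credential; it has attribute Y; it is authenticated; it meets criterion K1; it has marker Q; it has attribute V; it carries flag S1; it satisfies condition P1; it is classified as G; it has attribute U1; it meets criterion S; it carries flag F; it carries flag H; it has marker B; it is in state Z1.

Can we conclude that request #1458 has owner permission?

By R11 (it has marker Q, it has an expired credential, it is authenticated): it satisfies condition N.
By R18 (it has attribute Y, it is in category Q1): it is classified as V1.
By R21 (it is authenticated, it has marker C, it meets criterion S): it has marker B1.
By R28 (it carries a delegation token, it carries flag F, it has an admin role): it is audited.
By R31 (it has attribute U1): it is tagged L1.
By R32 (it is in category Q1, it meets criterion K1): it is granted.
By R33 (it meets criterion S): it is in state X1.
By R34 (it carries flag H, it meets criterion S): it is from a trusted device.
By R35 (it is classified as G, it meets criterion S): it is classified as G1.
By R6 (it is classified as G1, it is tagged L1): it is in state J.
By R7 (it is from a trusted device, it has attribute V): it is in state F1.
By R16 (it is in state J, it has an expired credential): it has attribute U.
By R17 (it is classified as V1, it has attribute V, it satisfies condition N): it meets criterion D1.
By R22 (it meets criterion D1): it is classified as K.
By R24 (it is audited, it is in category Q1): it is sandboxed.
By R27 (it is in state F1, it has marker B, it is granted): it is in category D.
By R29 (it is in state X1, it has attribute V): it targets a protected resource.
By R8 (it is sandboxed, it is in state Z1): it carries flag X.
By R14 (it is in category D, it targets a protected resource): it has a valid MFA token.
By R19 (it has a valid MFA token): it is in state A1.
By R5 (it has attribute U, it carries flag X): it is in state E.
By R10 (it is in state E): it is classified as Y1.
By R23 (it is classified as Y1, it is classified as K): it satisfies condition A.
By R37 (it satisfies condition A, it meets criterion K1): it is rate-limited.
By R2 (it is rate-limited, it has marker B1, it is in state A1): it has owner permission.

Yes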